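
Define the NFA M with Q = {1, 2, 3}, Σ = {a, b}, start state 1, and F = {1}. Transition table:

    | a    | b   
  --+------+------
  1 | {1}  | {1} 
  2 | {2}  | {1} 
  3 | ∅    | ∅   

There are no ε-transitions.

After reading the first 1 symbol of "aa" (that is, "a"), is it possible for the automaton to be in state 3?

Start in {1}.
Read 'a': 1→{1}; now {1}.
State 3 is not in {1}.

No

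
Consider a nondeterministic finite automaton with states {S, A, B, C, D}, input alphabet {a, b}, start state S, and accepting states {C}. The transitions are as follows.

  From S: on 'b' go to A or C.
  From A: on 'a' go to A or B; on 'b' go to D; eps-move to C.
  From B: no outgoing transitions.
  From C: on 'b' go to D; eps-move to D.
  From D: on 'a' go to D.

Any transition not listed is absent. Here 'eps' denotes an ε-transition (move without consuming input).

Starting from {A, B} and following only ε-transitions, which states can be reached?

Begin with {A, B}.
ε-move A → C; add C.
ε-move C → D; add D.

{A, B, C, D}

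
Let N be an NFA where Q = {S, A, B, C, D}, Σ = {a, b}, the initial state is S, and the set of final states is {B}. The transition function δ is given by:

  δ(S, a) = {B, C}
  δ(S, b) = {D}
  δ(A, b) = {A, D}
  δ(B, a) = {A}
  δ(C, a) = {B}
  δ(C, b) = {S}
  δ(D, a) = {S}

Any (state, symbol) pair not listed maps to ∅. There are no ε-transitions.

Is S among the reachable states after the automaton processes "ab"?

Yes

Start in {S}.
Read 'a': {S} → {B, C}.
Read 'b': {B, C} → {S}.
State S is in {S}.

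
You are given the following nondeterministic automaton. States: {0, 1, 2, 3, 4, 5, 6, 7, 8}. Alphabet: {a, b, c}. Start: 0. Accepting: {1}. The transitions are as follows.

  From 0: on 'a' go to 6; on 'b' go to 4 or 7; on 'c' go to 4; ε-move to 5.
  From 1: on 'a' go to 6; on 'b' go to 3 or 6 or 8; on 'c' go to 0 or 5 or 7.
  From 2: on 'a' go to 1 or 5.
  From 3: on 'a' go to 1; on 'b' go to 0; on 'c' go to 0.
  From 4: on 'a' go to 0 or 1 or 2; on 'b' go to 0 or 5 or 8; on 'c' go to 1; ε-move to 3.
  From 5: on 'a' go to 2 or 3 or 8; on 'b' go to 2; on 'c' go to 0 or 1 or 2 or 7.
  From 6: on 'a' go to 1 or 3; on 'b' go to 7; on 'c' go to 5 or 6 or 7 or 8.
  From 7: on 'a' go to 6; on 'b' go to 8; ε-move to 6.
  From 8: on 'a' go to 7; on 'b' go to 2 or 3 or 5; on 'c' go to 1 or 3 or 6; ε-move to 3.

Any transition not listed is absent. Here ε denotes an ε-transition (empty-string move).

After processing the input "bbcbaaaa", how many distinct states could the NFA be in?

Start: ε-closure({0}) = {0, 5}.
Read 'b': 0→{4, 7}, 5→{2}; union {2, 4, 7}; ε-closure = {2, 3, 4, 6, 7}.
Read 'b': 2→∅, 3→{0}, 4→{0, 5, 8}, 6→{7}, 7→{8}; union {0, 5, 7, 8}; ε-closure = {0, 3, 5, 6, 7, 8}.
Read 'c': 0→{4}, 3→{0}, 5→{0, 1, 2, 7}, 6→{5, 6, 7, 8}, 7→∅, 8→{1, 3, 6}; now {0, 1, 2, 3, 4, 5, 6, 7, 8}.
Read 'b': 0→{4, 7}, 1→{3, 6, 8}, 2→∅, 3→{0}, 4→{0, 5, 8}, 5→{2}, 6→{7}, 7→{8}, 8→{2, 3, 5}; now {0, 2, 3, 4, 5, 6, 7, 8}.
Read 'a': 0→{6}, 2→{1, 5}, 3→{1}, 4→{0, 1, 2}, 5→{2, 3, 8}, 6→{1, 3}, 7→{6}, 8→{7}; now {0, 1, 2, 3, 5, 6, 7, 8}.
Read 'a': 0→{6}, 1→{6}, 2→{1, 5}, 3→{1}, 5→{2, 3, 8}, 6→{1, 3}, 7→{6}, 8→{7}; now {1, 2, 3, 5, 6, 7, 8}.
Read 'a': 1→{6}, 2→{1, 5}, 3→{1}, 5→{2, 3, 8}, 6→{1, 3}, 7→{6}, 8→{7}; now {1, 2, 3, 5, 6, 7, 8}.
Read 'a': 1→{6}, 2→{1, 5}, 3→{1}, 5→{2, 3, 8}, 6→{1, 3}, 7→{6}, 8→{7}; now {1, 2, 3, 5, 6, 7, 8}.
That set has 7 states.

7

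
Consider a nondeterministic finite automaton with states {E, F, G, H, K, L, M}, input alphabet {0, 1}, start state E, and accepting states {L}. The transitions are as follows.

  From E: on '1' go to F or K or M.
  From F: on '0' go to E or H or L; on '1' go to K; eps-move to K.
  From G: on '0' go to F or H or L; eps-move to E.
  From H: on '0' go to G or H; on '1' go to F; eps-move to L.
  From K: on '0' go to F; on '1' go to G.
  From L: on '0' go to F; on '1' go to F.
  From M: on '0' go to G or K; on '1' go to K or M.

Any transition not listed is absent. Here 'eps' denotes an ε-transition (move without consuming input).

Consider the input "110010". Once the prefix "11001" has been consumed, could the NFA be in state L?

Start in {E}.
Read '1': {E} → {F, K, M}.
Read '1': {F, K, M} → {E, G, K, M}.
Read '0': {E, G, K, M} → {E, F, G, H, K, L}.
Read '0': {E, F, G, H, K, L} → {E, F, G, H, K, L}.
Read '1': {E, F, G, H, K, L} → {E, F, G, K, M}.
State L is not in {E, F, G, K, M}.

No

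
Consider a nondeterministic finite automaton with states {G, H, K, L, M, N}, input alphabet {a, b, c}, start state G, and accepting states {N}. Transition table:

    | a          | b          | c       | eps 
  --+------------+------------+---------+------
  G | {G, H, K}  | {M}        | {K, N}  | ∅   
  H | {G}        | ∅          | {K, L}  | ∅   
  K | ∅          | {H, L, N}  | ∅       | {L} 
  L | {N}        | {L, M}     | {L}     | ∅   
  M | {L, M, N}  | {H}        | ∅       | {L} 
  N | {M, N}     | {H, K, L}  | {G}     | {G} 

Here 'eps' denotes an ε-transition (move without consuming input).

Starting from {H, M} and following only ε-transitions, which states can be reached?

Begin with {H, M}.
ε-move M → L; add L.

{H, L, M}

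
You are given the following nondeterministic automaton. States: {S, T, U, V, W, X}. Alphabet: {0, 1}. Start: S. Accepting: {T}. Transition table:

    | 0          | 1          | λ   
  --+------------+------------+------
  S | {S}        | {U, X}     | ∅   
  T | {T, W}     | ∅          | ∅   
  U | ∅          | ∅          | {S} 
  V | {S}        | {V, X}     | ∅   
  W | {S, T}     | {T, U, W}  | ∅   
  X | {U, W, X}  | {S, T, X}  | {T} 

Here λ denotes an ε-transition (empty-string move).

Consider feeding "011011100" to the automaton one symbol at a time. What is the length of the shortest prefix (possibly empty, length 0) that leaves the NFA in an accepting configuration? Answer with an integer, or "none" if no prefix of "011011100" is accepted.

2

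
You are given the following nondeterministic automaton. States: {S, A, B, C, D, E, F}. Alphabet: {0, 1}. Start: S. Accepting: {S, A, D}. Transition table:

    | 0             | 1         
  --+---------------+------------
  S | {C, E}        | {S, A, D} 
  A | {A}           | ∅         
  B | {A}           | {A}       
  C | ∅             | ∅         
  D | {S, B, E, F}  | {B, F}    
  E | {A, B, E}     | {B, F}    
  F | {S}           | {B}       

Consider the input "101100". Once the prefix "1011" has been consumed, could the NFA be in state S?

Yes

Start in {S}.
Read '1': S→{S, A, D}; now {S, A, D}.
Read '0': S→{C, E}, A→{A}, D→{S, B, E, F}; now {S, A, B, C, E, F}.
Read '1': S→{S, A, D}, A→∅, B→{A}, C→∅, E→{B, F}, F→{B}; now {S, A, B, D, F}.
Read '1': S→{S, A, D}, A→∅, B→{A}, D→{B, F}, F→{B}; now {S, A, B, D, F}.
State S is in {S, A, B, D, F}.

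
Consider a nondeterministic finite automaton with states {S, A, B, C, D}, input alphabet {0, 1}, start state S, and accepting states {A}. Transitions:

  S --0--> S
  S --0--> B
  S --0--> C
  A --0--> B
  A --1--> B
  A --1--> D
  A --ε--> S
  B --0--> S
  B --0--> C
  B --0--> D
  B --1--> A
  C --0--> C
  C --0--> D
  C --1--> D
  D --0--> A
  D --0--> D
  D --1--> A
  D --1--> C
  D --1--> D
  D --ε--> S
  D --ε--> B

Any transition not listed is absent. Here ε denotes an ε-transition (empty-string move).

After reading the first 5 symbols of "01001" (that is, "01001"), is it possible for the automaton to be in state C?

Yes

Start in {S}.
Read '0': {S} → {S, B, C}.
Read '1': {S, B, C} → {S, A, B, D}.
Read '0': {S, A, B, D} → {S, A, B, C, D}.
Read '0': {S, A, B, C, D} → {S, A, B, C, D}.
Read '1': {S, A, B, C, D} → {S, A, B, C, D}.
State C is in {S, A, B, C, D}.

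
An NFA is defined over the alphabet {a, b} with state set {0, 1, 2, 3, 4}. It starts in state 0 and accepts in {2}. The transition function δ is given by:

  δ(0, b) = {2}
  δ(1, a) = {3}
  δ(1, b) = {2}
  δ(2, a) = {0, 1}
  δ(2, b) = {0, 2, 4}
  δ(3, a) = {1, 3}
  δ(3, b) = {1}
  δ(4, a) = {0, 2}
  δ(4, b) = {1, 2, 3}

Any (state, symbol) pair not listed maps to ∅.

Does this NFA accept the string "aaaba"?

Start in {0}.
Read 'a': {0} → ∅.
The set is empty and remains empty for the remaining 4 symbols.
The final set ∅ contains no accepting state.

No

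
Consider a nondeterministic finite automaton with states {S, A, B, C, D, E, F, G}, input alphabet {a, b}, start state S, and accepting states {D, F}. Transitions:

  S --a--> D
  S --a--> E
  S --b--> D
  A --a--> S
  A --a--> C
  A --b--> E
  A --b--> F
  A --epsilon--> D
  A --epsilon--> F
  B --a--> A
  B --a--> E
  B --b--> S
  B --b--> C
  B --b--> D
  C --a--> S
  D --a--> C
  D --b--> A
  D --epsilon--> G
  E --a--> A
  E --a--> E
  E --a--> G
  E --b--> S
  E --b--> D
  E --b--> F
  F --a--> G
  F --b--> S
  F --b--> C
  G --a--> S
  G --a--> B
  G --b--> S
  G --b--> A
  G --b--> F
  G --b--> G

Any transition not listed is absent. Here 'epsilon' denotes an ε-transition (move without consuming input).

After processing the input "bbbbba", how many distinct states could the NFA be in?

Start in {S}.
Read 'b': S→{D}; union {D}; ε-closure = {D, G}.
Read 'b': D→{A}, G→{S, A, F, G}; union {S, A, F, G}; ε-closure = {S, A, D, F, G}.
Read 'b': S→{D}, A→{E, F}, D→{A}, F→{S, C}, G→{S, A, F, G}; now {S, A, C, D, E, F, G}.
Read 'b': S→{D}, A→{E, F}, C→∅, D→{A}, E→{S, D, F}, F→{S, C}, G→{S, A, F, G}; now {S, A, C, D, E, F, G}.
Read 'b': S→{D}, A→{E, F}, C→∅, D→{A}, E→{S, D, F}, F→{S, C}, G→{S, A, F, G}; now {S, A, C, D, E, F, G}.
Read 'a': S→{D, E}, A→{S, C}, C→{S}, D→{C}, E→{A, E, G}, F→{G}, G→{S, B}; union {S, A, B, C, D, E, G}; ε-closure = {S, A, B, C, D, E, F, G}.
That set has 8 states.

8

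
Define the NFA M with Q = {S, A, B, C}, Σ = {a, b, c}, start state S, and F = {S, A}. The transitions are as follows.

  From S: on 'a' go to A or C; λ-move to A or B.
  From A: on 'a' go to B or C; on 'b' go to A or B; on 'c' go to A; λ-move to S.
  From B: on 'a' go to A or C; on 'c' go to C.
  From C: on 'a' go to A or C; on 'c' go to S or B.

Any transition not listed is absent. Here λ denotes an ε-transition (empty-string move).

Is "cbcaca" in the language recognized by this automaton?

Start: ε-closure({S}) = {S, A, B}.
Read 'c': {S, A, B} → {S, A, B, C}.
Read 'b': {S, A, B, C} → {S, A, B}.
Read 'c': {S, A, B} → {S, A, B, C}.
Read 'a': {S, A, B, C} → {S, A, B, C}.
Read 'c': {S, A, B, C} → {S, A, B, C}.
Read 'a': {S, A, B, C} → {S, A, B, C}.
The final set {S, A, B, C} contains the accepting states S, A.

Yes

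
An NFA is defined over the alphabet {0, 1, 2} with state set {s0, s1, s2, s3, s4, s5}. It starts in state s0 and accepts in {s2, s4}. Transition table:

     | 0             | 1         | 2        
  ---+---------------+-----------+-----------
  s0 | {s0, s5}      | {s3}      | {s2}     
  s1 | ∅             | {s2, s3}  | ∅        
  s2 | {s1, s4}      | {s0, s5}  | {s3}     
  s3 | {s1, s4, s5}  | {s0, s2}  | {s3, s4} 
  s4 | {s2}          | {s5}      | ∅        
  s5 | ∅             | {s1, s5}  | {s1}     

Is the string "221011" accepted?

Start in {s0}.
Read '2': s0→{s2}; now {s2}.
Read '2': s2→{s3}; now {s3}.
Read '1': s3→{s0, s2}; now {s0, s2}.
Read '0': s0→{s0, s5}, s2→{s1, s4}; now {s0, s1, s4, s5}.
Read '1': s0→{s3}, s1→{s2, s3}, s4→{s5}, s5→{s1, s5}; now {s1, s2, s3, s5}.
Read '1': s1→{s2, s3}, s2→{s0, s5}, s3→{s0, s2}, s5→{s1, s5}; now {s0, s1, s2, s3, s5}.
The final set {s0, s1, s2, s3, s5} contains the accepting state s2.

Yes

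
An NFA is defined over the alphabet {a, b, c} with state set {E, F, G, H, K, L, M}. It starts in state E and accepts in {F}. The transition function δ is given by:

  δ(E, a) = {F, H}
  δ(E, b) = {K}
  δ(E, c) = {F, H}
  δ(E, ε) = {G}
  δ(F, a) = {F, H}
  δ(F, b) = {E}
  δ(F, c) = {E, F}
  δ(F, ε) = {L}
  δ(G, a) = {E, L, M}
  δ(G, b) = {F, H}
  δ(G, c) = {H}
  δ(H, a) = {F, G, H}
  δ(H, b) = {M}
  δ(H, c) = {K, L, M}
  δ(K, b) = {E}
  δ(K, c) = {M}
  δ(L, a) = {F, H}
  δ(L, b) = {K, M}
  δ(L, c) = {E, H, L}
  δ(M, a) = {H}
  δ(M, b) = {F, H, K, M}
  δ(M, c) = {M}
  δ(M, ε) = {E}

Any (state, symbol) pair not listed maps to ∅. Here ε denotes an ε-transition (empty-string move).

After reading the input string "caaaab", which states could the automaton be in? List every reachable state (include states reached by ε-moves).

{E, F, G, H, K, L, M}

Start: ε-closure({E}) = {E, G}.
Read 'c': E→{F, H}, G→{H}; union {F, H}; ε-closure = {F, H, L}.
Read 'a': F→{F, H}, H→{F, G, H}, L→{F, H}; union {F, G, H}; ε-closure = {F, G, H, L}.
Read 'a': F→{F, H}, G→{E, L, M}, H→{F, G, H}, L→{F, H}; now {E, F, G, H, L, M}.
Read 'a': E→{F, H}, F→{F, H}, G→{E, L, M}, H→{F, G, H}, L→{F, H}, M→{H}; now {E, F, G, H, L, M}.
Read 'a': E→{F, H}, F→{F, H}, G→{E, L, M}, H→{F, G, H}, L→{F, H}, M→{H}; now {E, F, G, H, L, M}.
Read 'b': E→{K}, F→{E}, G→{F, H}, H→{M}, L→{K, M}, M→{F, H, K, M}; union {E, F, H, K, M}; ε-closure = {E, F, G, H, K, L, M}.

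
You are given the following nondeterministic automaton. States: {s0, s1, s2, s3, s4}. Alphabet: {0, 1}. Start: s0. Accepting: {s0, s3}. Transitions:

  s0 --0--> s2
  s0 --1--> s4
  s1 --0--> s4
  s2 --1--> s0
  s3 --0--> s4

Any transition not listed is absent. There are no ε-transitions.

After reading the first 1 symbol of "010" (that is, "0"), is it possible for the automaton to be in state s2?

Start in {s0}.
Read '0': {s0} → {s2}.
State s2 is in {s2}.

Yes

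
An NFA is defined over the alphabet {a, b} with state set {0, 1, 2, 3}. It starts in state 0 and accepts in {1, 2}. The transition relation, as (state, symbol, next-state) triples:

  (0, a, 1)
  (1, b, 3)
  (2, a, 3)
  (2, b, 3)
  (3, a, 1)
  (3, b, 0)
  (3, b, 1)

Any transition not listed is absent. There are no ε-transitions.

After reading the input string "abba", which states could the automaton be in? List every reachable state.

{1}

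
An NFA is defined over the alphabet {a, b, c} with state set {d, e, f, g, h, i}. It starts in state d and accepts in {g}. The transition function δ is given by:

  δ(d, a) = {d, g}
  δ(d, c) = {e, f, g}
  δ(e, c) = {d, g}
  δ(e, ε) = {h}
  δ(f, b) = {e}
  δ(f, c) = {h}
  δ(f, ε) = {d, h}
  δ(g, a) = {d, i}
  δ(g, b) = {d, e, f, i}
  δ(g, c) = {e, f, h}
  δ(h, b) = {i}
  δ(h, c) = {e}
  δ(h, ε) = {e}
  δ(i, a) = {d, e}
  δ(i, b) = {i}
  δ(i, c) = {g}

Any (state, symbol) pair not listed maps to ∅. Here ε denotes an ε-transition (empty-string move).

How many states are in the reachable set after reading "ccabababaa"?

Start in {d}.
Read 'c': {d} → {d, e, f, g, h}.
Read 'c': {d, e, f, g, h} → {d, e, f, g, h}.
Read 'a': {d, e, f, g, h} → {d, g, i}.
Read 'b': {d, g, i} → {d, e, f, h, i}.
Read 'a': {d, e, f, h, i} → {d, e, g, h}.
Read 'b': {d, e, g, h} → {d, e, f, h, i}.
Read 'a': {d, e, f, h, i} → {d, e, g, h}.
Read 'b': {d, e, g, h} → {d, e, f, h, i}.
Read 'a': {d, e, f, h, i} → {d, e, g, h}.
Read 'a': {d, e, g, h} → {d, g, i}.
That set has 3 states.

3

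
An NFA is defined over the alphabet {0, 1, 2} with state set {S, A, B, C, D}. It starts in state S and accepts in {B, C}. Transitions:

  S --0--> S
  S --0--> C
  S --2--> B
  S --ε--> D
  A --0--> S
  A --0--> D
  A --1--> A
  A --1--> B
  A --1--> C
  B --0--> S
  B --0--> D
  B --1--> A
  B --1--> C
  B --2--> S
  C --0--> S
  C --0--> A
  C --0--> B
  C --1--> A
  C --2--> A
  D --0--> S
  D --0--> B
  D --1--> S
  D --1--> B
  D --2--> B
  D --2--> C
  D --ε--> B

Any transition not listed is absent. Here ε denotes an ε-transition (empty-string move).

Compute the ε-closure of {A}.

Begin with {A}.
No ε-moves leave this set, so the closure equals the set itself.

{A}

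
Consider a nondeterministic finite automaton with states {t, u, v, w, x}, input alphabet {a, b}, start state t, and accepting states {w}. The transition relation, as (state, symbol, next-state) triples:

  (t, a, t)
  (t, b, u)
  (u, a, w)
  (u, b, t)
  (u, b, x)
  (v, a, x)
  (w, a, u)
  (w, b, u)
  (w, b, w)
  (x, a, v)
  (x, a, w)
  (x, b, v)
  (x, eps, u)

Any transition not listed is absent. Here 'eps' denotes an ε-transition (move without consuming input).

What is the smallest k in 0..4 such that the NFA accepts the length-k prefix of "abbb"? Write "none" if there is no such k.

none

Start in {t}.
Read 'a': {t} → {t}.
Read 'b': {t} → {u}.
Read 'b': {u} → {t, u, x}.
Read 'b': {t, u, x} → {t, u, v, x}.
No reachable set along the way intersects F.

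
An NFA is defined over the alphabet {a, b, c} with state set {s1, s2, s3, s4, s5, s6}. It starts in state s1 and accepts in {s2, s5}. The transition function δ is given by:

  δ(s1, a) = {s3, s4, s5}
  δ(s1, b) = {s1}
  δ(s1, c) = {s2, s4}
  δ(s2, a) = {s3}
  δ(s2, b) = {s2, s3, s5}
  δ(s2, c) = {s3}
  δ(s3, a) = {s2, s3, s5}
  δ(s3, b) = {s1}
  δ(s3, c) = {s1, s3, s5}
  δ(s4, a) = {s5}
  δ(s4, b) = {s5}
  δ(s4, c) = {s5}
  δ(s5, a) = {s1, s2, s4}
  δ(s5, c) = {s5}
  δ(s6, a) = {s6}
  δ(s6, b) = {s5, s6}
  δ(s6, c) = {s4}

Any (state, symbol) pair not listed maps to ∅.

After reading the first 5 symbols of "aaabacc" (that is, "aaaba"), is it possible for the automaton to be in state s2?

Yes

Start in {s1}.
Read 'a': s1→{s3, s4, s5}; now {s3, s4, s5}.
Read 'a': s3→{s2, s3, s5}, s4→{s5}, s5→{s1, s2, s4}; now {s1, s2, s3, s4, s5}.
Read 'a': s1→{s3, s4, s5}, s2→{s3}, s3→{s2, s3, s5}, s4→{s5}, s5→{s1, s2, s4}; now {s1, s2, s3, s4, s5}.
Read 'b': s1→{s1}, s2→{s2, s3, s5}, s3→{s1}, s4→{s5}, s5→∅; now {s1, s2, s3, s5}.
Read 'a': s1→{s3, s4, s5}, s2→{s3}, s3→{s2, s3, s5}, s5→{s1, s2, s4}; now {s1, s2, s3, s4, s5}.
State s2 is in {s1, s2, s3, s4, s5}.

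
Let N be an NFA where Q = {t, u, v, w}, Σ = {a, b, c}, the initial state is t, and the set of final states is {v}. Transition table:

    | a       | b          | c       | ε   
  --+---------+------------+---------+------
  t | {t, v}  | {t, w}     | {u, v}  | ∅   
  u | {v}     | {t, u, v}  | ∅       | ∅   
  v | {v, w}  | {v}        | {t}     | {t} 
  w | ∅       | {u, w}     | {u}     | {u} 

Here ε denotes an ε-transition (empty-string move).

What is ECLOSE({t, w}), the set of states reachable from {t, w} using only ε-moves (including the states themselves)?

{t, u, w}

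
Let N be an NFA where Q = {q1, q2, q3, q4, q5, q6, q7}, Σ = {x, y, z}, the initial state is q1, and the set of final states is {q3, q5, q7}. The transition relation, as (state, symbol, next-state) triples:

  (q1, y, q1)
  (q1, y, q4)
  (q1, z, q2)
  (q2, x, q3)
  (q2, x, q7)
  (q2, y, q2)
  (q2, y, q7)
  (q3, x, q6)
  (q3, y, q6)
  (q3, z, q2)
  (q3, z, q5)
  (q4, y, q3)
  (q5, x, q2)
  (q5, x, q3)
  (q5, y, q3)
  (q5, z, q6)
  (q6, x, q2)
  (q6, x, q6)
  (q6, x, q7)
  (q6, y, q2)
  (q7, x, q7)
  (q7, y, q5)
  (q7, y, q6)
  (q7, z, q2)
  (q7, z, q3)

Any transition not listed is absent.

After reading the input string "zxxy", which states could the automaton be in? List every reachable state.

{q2, q5, q6}

Start in {q1}.
Read 'z': {q1} → {q2}.
Read 'x': {q2} → {q3, q7}.
Read 'x': {q3, q7} → {q6, q7}.
Read 'y': {q6, q7} → {q2, q5, q6}.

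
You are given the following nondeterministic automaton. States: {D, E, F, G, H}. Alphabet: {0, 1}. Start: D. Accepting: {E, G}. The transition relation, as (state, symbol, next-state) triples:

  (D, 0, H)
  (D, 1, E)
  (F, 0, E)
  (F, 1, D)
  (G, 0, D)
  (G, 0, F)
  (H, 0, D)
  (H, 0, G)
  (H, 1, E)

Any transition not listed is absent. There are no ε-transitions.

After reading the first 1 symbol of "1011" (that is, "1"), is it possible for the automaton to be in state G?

Start in {D}.
Read '1': D→{E}; now {E}.
State G is not in {E}.

No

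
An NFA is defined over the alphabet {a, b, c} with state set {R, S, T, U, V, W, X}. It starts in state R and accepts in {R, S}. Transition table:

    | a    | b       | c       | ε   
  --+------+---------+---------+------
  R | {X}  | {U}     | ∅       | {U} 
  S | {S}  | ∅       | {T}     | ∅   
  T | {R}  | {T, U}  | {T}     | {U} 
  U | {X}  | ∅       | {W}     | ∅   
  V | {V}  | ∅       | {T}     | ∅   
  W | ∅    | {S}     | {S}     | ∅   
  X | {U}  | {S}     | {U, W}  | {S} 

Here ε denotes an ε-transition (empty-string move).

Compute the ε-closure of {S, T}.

Begin with {S, T}.
ε-move T → U; add U.

{S, T, U}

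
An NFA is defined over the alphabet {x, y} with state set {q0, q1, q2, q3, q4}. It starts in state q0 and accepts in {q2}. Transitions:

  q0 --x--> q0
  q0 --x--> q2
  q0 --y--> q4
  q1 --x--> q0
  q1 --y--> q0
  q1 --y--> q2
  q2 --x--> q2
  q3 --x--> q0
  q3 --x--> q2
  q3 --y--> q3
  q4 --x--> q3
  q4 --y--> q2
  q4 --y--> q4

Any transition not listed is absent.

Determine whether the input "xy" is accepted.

Start in {q0}.
Read 'x': q0→{q0, q2}; now {q0, q2}.
Read 'y': q0→{q4}, q2→∅; now {q4}.
The final set {q4} contains no accepting state.

No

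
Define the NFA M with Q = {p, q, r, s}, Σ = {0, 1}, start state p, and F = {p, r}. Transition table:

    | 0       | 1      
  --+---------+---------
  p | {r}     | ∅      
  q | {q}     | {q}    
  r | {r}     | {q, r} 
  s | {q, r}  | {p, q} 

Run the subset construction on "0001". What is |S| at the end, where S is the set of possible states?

2

Start in {p}.
Read '0': p→{r}; now {r}.
Read '0': r→{r}; now {r}.
Read '0': r→{r}; now {r}.
Read '1': r→{q, r}; now {q, r}.
That set has 2 states.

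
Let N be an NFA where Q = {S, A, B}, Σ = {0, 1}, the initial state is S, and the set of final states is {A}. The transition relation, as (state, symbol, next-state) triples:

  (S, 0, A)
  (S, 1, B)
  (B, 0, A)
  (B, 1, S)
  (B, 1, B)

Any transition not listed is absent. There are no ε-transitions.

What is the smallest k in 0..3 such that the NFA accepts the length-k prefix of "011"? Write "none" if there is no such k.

1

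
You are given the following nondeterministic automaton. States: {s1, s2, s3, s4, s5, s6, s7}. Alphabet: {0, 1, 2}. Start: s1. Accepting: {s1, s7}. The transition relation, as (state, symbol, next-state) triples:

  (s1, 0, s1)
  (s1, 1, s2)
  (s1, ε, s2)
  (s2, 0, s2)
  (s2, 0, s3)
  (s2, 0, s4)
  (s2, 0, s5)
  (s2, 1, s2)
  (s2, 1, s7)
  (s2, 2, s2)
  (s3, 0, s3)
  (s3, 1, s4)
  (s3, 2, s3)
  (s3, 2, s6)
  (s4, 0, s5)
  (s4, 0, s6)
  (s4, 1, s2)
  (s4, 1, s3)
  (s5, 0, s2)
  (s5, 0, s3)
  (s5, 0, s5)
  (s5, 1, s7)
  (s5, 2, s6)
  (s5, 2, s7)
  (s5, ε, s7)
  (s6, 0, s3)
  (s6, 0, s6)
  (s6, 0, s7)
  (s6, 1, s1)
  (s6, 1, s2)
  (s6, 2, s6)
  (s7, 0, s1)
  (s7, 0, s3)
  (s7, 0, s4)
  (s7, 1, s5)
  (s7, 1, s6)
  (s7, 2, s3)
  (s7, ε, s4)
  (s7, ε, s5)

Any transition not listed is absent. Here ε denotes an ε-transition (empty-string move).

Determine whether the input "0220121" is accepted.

Yes

Start: ε-closure({s1}) = {s1, s2}.
Read '0': {s1, s2} → {s1, s2, s3, s4, s5, s7}.
Read '2': {s1, s2, s3, s4, s5, s7} → {s2, s3, s4, s5, s6, s7}.
Read '2': {s2, s3, s4, s5, s6, s7} → {s2, s3, s4, s5, s6, s7}.
Read '0': {s2, s3, s4, s5, s6, s7} → {s1, s2, s3, s4, s5, s6, s7}.
Read '1': {s1, s2, s3, s4, s5, s6, s7} → {s1, s2, s3, s4, s5, s6, s7}.
Read '2': {s1, s2, s3, s4, s5, s6, s7} → {s2, s3, s4, s5, s6, s7}.
Read '1': {s2, s3, s4, s5, s6, s7} → {s1, s2, s3, s4, s5, s6, s7}.
The final set {s1, s2, s3, s4, s5, s6, s7} contains the accepting states s1, s7.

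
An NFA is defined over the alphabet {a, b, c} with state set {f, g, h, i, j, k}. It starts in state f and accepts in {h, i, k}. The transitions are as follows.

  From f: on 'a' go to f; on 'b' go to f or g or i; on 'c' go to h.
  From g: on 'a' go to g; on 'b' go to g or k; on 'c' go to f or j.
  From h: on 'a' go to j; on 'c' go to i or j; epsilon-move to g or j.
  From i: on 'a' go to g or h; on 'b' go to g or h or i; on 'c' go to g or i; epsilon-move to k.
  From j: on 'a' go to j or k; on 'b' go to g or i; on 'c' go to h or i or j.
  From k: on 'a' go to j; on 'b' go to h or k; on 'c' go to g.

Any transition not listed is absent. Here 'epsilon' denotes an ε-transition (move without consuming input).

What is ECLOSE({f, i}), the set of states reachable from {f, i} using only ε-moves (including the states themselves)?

{f, i, k}

Begin with {f, i}.
ε-move i → k; add k.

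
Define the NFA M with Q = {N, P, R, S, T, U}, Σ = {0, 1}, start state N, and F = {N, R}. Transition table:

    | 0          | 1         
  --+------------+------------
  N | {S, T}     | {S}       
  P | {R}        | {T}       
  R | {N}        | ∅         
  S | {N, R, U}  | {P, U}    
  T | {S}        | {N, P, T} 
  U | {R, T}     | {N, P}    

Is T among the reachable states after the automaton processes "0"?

Start in {N}.
Read '0': N→{S, T}; now {S, T}.
State T is in {S, T}.

Yes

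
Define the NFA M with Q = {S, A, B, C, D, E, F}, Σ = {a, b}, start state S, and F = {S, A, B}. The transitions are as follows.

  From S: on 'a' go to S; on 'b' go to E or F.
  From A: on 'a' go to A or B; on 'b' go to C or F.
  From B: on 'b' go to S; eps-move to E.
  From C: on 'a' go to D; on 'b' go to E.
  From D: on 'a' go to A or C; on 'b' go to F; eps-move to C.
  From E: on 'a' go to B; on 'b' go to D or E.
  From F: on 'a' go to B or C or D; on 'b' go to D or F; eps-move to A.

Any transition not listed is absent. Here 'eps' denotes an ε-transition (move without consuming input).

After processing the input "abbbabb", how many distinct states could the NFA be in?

5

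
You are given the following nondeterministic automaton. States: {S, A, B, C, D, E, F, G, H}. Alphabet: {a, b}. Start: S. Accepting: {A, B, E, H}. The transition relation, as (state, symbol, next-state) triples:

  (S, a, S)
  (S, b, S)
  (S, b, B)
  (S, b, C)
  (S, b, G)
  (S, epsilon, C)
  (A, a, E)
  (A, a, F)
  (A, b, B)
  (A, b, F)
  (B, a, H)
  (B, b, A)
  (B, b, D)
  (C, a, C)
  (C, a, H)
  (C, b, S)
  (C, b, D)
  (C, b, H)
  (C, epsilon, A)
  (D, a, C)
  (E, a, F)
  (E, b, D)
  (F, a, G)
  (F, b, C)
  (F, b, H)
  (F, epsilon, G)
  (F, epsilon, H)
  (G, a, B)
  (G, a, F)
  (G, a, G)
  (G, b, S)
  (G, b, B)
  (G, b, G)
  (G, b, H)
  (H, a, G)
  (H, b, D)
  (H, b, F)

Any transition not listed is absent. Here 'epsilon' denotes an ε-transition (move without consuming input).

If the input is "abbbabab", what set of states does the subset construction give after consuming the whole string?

Start: ε-closure({S}) = {S, A, C}.
Read 'a': S→{S}, A→{E, F}, C→{C, H}; union {S, C, E, F, H}; ε-closure = {S, A, C, E, F, G, H}.
Read 'b': S→{S, B, C, G}, A→{B, F}, C→{S, D, H}, E→{D}, F→{C, H}, G→{S, B, G, H}, H→{D, F}; union {S, B, C, D, F, G, H}; ε-closure = {S, A, B, C, D, F, G, H}.
Read 'b': S→{S, B, C, G}, A→{B, F}, B→{A, D}, C→{S, D, H}, D→∅, F→{C, H}, G→{S, B, G, H}, H→{D, F}; now {S, A, B, C, D, F, G, H}.
Read 'b': S→{S, B, C, G}, A→{B, F}, B→{A, D}, C→{S, D, H}, D→∅, F→{C, H}, G→{S, B, G, H}, H→{D, F}; now {S, A, B, C, D, F, G, H}.
Read 'a': S→{S}, A→{E, F}, B→{H}, C→{C, H}, D→{C}, F→{G}, G→{B, F, G}, H→{G}; union {S, B, C, E, F, G, H}; ε-closure = {S, A, B, C, E, F, G, H}.
Read 'b': S→{S, B, C, G}, A→{B, F}, B→{A, D}, C→{S, D, H}, E→{D}, F→{C, H}, G→{S, B, G, H}, H→{D, F}; now {S, A, B, C, D, F, G, H}.
Read 'a': S→{S}, A→{E, F}, B→{H}, C→{C, H}, D→{C}, F→{G}, G→{B, F, G}, H→{G}; union {S, B, C, E, F, G, H}; ε-closure = {S, A, B, C, E, F, G, H}.
Read 'b': S→{S, B, C, G}, A→{B, F}, B→{A, D}, C→{S, D, H}, E→{D}, F→{C, H}, G→{S, B, G, H}, H→{D, F}; now {S, A, B, C, D, F, G, H}.

{S, A, B, C, D, F, G, H}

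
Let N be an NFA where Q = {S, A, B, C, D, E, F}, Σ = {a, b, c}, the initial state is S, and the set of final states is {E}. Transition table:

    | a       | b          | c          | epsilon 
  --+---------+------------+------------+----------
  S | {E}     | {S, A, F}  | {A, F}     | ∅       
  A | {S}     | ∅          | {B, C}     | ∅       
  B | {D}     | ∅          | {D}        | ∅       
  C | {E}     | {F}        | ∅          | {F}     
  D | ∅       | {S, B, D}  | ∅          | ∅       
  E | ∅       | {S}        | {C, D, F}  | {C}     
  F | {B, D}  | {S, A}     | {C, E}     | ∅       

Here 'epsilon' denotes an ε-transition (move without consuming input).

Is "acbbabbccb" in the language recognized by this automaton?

No

Start in {S}.
Read 'a': {S} → {C, E, F}.
Read 'c': {C, E, F} → {C, D, E, F}.
Read 'b': {C, D, E, F} → {S, A, B, D, F}.
Read 'b': {S, A, B, D, F} → {S, A, B, D, F}.
Read 'a': {S, A, B, D, F} → {S, B, C, D, E, F}.
Read 'b': {S, B, C, D, E, F} → {S, A, B, D, F}.
Read 'b': {S, A, B, D, F} → {S, A, B, D, F}.
Read 'c': {S, A, B, D, F} → {A, B, C, D, E, F}.
Read 'c': {A, B, C, D, E, F} → {B, C, D, E, F}.
Read 'b': {B, C, D, E, F} → {S, A, B, D, F}.
The final set {S, A, B, D, F} contains no accepting state.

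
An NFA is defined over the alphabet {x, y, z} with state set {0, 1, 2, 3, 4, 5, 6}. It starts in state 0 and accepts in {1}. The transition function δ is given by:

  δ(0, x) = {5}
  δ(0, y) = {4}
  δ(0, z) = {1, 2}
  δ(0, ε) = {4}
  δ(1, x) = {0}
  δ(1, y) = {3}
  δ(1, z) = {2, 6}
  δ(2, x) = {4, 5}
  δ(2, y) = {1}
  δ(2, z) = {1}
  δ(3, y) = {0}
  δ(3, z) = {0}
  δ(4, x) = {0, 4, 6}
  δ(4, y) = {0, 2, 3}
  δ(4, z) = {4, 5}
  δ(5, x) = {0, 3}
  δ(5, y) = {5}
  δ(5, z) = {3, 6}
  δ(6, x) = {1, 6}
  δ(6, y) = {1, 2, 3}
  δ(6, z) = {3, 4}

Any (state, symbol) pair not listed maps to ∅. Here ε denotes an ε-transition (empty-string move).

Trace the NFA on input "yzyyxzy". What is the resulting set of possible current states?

Start: ε-closure({0}) = {0, 4}.
Read 'y': 0→{4}, 4→{0, 2, 3}; now {0, 2, 3, 4}.
Read 'z': 0→{1, 2}, 2→{1}, 3→{0}, 4→{4, 5}; now {0, 1, 2, 4, 5}.
Read 'y': 0→{4}, 1→{3}, 2→{1}, 4→{0, 2, 3}, 5→{5}; now {0, 1, 2, 3, 4, 5}.
Read 'y': 0→{4}, 1→{3}, 2→{1}, 3→{0}, 4→{0, 2, 3}, 5→{5}; now {0, 1, 2, 3, 4, 5}.
Read 'x': 0→{5}, 1→{0}, 2→{4, 5}, 3→∅, 4→{0, 4, 6}, 5→{0, 3}; now {0, 3, 4, 5, 6}.
Read 'z': 0→{1, 2}, 3→{0}, 4→{4, 5}, 5→{3, 6}, 6→{3, 4}; now {0, 1, 2, 3, 4, 5, 6}.
Read 'y': 0→{4}, 1→{3}, 2→{1}, 3→{0}, 4→{0, 2, 3}, 5→{5}, 6→{1, 2, 3}; now {0, 1, 2, 3, 4, 5}.

{0, 1, 2, 3, 4, 5}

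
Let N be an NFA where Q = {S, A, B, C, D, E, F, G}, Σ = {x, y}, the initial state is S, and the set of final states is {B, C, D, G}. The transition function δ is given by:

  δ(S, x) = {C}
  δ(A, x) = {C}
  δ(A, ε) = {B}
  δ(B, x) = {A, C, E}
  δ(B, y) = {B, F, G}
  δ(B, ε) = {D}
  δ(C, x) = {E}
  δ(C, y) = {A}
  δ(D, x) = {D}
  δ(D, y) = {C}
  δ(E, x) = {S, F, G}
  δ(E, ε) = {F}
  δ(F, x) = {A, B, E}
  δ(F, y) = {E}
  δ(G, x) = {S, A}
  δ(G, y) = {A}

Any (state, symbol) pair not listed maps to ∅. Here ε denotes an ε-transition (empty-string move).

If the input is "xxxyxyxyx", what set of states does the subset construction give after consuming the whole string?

{S, A, B, C, D, E, F, G}

Start in {S}.
Read 'x': S→{C}; now {C}.
Read 'x': C→{E}; union {E}; ε-closure = {E, F}.
Read 'x': E→{S, F, G}, F→{A, B, E}; union {S, A, B, E, F, G}; ε-closure = {S, A, B, D, E, F, G}.
Read 'y': S→∅, A→∅, B→{B, F, G}, D→{C}, E→∅, F→{E}, G→{A}; union {A, B, C, E, F, G}; ε-closure = {A, B, C, D, E, F, G}.
Read 'x': A→{C}, B→{A, C, E}, C→{E}, D→{D}, E→{S, F, G}, F→{A, B, E}, G→{S, A}; now {S, A, B, C, D, E, F, G}.
Read 'y': S→∅, A→∅, B→{B, F, G}, C→{A}, D→{C}, E→∅, F→{E}, G→{A}; union {A, B, C, E, F, G}; ε-closure = {A, B, C, D, E, F, G}.
Read 'x': A→{C}, B→{A, C, E}, C→{E}, D→{D}, E→{S, F, G}, F→{A, B, E}, G→{S, A}; now {S, A, B, C, D, E, F, G}.
Read 'y': S→∅, A→∅, B→{B, F, G}, C→{A}, D→{C}, E→∅, F→{E}, G→{A}; union {A, B, C, E, F, G}; ε-closure = {A, B, C, D, E, F, G}.
Read 'x': A→{C}, B→{A, C, E}, C→{E}, D→{D}, E→{S, F, G}, F→{A, B, E}, G→{S, A}; now {S, A, B, C, D, E, F, G}.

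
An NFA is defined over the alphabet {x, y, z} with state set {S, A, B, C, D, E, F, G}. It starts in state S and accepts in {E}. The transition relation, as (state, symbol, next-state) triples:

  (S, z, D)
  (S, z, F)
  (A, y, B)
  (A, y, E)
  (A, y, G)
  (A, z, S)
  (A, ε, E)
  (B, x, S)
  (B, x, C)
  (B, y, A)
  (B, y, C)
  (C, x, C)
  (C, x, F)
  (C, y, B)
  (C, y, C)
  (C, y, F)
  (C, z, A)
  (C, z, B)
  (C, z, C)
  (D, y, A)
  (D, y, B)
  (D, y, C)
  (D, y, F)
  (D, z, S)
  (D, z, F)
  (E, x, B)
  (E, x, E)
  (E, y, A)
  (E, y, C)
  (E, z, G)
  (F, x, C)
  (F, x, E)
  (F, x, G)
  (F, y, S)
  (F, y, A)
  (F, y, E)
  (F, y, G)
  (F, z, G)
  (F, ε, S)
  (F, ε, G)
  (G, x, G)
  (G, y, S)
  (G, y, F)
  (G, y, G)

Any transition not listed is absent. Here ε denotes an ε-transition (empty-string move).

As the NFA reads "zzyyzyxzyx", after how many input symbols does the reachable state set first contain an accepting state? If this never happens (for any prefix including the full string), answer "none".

3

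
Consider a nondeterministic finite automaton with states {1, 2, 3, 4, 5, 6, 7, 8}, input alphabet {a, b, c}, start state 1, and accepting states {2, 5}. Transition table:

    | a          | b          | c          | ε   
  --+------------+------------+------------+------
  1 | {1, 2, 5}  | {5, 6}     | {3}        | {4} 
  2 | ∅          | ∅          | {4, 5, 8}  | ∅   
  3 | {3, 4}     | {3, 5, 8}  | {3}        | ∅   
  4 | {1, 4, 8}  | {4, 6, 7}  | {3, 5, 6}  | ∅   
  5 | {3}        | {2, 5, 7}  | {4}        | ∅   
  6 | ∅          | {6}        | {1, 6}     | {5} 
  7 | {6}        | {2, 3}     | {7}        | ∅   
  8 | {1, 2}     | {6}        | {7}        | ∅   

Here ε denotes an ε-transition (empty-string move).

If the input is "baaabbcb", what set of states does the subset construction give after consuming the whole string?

{2, 3, 4, 5, 6, 7, 8}

Start: ε-closure({1}) = {1, 4}.
Read 'b': {1, 4} → {4, 5, 6, 7}.
Read 'a': {4, 5, 6, 7} → {1, 3, 4, 5, 6, 8}.
Read 'a': {1, 3, 4, 5, 6, 8} → {1, 2, 3, 4, 5, 8}.
Read 'a': {1, 2, 3, 4, 5, 8} → {1, 2, 3, 4, 5, 8}.
Read 'b': {1, 2, 3, 4, 5, 8} → {2, 3, 4, 5, 6, 7, 8}.
Read 'b': {2, 3, 4, 5, 6, 7, 8} → {2, 3, 4, 5, 6, 7, 8}.
Read 'c': {2, 3, 4, 5, 6, 7, 8} → {1, 3, 4, 5, 6, 7, 8}.
Read 'b': {1, 3, 4, 5, 6, 7, 8} → {2, 3, 4, 5, 6, 7, 8}.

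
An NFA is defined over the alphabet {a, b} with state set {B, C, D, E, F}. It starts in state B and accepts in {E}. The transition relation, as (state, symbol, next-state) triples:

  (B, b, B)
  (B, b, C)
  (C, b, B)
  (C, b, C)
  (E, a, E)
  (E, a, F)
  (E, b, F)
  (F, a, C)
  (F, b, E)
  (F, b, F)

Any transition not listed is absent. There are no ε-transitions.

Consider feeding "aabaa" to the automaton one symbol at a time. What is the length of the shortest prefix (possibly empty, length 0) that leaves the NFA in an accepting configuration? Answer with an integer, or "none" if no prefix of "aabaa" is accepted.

none

Start in {B}.
Read 'a': {B} → ∅.
The set is empty and remains empty for the remaining 4 symbols.
No reachable set along the way intersects F.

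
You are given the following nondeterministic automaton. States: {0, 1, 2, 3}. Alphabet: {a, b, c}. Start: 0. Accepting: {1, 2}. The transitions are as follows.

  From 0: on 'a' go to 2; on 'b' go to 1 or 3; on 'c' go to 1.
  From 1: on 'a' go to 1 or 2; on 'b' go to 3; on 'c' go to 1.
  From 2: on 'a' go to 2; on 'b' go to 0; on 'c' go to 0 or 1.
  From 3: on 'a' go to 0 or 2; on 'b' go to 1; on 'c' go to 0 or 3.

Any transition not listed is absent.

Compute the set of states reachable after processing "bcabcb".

{1, 3}

Start in {0}.
Read 'b': 0→{1, 3}; now {1, 3}.
Read 'c': 1→{1}, 3→{0, 3}; now {0, 1, 3}.
Read 'a': 0→{2}, 1→{1, 2}, 3→{0, 2}; now {0, 1, 2}.
Read 'b': 0→{1, 3}, 1→{3}, 2→{0}; now {0, 1, 3}.
Read 'c': 0→{1}, 1→{1}, 3→{0, 3}; now {0, 1, 3}.
Read 'b': 0→{1, 3}, 1→{3}, 3→{1}; now {1, 3}.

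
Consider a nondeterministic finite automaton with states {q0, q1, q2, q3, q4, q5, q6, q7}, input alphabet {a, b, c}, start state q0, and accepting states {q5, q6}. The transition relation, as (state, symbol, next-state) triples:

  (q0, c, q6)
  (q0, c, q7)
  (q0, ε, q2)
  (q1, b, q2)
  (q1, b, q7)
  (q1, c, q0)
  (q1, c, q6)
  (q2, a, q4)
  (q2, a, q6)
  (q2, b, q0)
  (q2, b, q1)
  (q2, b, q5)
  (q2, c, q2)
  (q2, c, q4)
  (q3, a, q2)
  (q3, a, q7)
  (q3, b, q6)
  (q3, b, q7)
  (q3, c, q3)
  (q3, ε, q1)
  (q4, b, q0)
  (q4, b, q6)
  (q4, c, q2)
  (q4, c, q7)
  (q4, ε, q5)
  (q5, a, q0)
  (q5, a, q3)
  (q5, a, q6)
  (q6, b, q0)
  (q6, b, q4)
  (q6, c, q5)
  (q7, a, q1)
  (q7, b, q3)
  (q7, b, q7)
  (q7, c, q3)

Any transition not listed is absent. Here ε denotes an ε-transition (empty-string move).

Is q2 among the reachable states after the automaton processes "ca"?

Yes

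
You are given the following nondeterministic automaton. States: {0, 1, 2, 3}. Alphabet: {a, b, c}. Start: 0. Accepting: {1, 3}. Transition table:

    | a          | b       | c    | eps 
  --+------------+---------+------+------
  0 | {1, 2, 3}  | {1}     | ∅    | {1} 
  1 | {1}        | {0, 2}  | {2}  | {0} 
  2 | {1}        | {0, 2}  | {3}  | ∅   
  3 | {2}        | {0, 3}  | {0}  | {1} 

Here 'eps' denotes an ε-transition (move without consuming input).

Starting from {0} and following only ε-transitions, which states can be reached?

Begin with {0}.
ε-move 0 → 1; add 1.

{0, 1}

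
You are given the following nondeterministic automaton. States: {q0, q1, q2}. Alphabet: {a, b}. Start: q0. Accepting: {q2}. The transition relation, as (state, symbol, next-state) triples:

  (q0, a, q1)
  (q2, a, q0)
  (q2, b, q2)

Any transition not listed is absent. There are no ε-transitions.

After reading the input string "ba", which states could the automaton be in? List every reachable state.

Start in {q0}.
Read 'b': {q0} → ∅.
The set is empty and remains empty for the remaining 1 symbol.

∅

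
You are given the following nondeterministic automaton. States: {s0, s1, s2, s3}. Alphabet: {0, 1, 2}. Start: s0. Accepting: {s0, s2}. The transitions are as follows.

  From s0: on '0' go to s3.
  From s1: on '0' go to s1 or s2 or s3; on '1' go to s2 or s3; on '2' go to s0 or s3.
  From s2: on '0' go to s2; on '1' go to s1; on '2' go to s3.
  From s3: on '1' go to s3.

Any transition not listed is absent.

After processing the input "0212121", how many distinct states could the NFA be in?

Start in {s0}.
Read '0': s0→{s3}; now {s3}.
Read '2': s3→∅; now ∅.
The set is empty and remains empty for the remaining 5 symbols.
That set has 0 states.

0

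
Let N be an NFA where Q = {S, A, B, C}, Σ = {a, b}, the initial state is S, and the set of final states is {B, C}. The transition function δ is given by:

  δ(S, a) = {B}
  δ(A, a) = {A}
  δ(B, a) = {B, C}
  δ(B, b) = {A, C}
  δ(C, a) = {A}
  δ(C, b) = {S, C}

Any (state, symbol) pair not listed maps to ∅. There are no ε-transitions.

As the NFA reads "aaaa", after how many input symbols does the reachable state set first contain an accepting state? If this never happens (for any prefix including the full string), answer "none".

1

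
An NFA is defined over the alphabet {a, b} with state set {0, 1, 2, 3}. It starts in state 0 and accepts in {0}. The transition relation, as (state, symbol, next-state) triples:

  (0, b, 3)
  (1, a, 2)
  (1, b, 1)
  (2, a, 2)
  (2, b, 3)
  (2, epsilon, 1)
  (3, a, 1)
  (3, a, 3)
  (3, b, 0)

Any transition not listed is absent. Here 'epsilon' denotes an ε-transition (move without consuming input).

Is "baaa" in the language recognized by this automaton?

Start in {0}.
Read 'b': 0→{3}; now {3}.
Read 'a': 3→{1, 3}; now {1, 3}.
Read 'a': 1→{2}, 3→{1, 3}; now {1, 2, 3}.
Read 'a': 1→{2}, 2→{2}, 3→{1, 3}; now {1, 2, 3}.
The final set {1, 2, 3} contains no accepting state.

No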